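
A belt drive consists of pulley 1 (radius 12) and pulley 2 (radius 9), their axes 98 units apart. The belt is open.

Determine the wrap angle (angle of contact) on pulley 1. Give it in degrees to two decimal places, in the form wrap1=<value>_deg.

open belt: β = asin((r2−r1)/C) = asin(-3/98) = -1.7542°
wrap1 = π − 2β = 183.5085°
wrap2 = π + 2β = 176.4915°

wrap1=183.51_deg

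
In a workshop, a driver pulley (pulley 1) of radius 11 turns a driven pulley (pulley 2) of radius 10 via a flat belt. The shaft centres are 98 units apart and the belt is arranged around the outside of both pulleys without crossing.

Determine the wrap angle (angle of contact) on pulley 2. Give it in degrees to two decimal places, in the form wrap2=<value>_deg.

wrap2=178.83_deg

open belt: β = asin((r2−r1)/C) = asin(-1/98) = -0.5847°
wrap1 = π − 2β = 181.1693°
wrap2 = π + 2β = 178.8307°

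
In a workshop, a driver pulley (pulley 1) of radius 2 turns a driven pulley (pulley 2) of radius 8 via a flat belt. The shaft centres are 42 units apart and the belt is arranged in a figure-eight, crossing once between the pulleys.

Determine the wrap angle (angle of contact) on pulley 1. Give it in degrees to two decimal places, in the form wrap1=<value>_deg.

crossed belt: β = asin((r1+r2)/C) = asin(10/42) = 13.7741°
wrap1 = wrap2 = π + 2β = 207.5483°

wrap1=207.55_deg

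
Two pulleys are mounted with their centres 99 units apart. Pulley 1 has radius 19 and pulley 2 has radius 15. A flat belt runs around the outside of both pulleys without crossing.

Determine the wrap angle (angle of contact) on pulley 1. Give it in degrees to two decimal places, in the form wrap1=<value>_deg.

open belt: β = asin((r2−r1)/C) = asin(-4/99) = -2.3156°
wrap1 = π − 2β = 184.6312°
wrap2 = π + 2β = 175.3688°

wrap1=184.63_deg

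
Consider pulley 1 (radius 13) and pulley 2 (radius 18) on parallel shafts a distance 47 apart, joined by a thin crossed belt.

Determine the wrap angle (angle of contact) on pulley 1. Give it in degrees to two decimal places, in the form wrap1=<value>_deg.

crossed belt: β = asin((r1+r2)/C) = asin(31/47) = 41.2674°
wrap1 = wrap2 = π + 2β = 262.5349°

wrap1=262.53_deg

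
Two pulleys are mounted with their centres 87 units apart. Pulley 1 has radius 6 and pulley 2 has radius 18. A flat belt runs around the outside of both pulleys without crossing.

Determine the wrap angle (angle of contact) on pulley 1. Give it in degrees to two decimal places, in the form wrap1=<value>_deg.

wrap1=164.14_deg

open belt: β = asin((r2−r1)/C) = asin(12/87) = 7.9281°
wrap1 = π − 2β = 164.1437°
wrap2 = π + 2β = 195.8563°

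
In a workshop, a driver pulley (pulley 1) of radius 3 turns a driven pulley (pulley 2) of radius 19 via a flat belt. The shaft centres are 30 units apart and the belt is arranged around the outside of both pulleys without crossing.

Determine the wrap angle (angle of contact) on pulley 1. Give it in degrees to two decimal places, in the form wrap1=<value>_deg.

wrap1=115.54_deg

open belt: β = asin((r2−r1)/C) = asin(16/30) = 32.2310°
wrap1 = π − 2β = 115.5381°
wrap2 = π + 2β = 244.4619°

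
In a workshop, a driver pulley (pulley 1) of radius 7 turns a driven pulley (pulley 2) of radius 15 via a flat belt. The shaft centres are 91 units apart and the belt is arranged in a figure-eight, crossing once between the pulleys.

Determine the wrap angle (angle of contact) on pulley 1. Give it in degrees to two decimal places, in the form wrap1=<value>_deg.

crossed belt: β = asin((r1+r2)/C) = asin(22/91) = 13.9903°
wrap1 = wrap2 = π + 2β = 207.9807°

wrap1=207.98_deg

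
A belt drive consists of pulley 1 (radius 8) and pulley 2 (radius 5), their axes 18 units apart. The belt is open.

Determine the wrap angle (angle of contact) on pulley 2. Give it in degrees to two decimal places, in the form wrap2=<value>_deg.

open belt: β = asin((r2−r1)/C) = asin(-3/18) = -9.5941°
wrap1 = π − 2β = 199.1881°
wrap2 = π + 2β = 160.8119°

wrap2=160.81_deg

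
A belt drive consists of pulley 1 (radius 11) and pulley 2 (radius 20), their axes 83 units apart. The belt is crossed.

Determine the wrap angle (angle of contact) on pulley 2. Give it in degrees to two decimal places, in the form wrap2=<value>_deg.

crossed belt: β = asin((r1+r2)/C) = asin(31/83) = 21.9313°
wrap1 = wrap2 = π + 2β = 223.8625°

wrap2=223.86_deg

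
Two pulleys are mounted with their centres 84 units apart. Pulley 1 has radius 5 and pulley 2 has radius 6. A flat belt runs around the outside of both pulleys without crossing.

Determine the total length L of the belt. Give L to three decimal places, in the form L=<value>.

open belt: β = asin((r2−r1)/C) = asin(1/84) = 0.6821°
wrap1 = π − 2β = 178.6358°
wrap2 = π + 2β = 181.3642°
tangent length = C·cosβ = 83.9940
L = r1·wrap1 + r2·wrap2 + 2·C·cosβ = 5·3.1178 + 6·3.1654 + 2·83.9940 = 202.5694

L=202.569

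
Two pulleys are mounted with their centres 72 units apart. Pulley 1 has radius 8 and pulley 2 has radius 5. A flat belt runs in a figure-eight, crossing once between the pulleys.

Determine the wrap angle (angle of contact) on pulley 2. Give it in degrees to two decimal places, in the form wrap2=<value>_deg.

crossed belt: β = asin((r1+r2)/C) = asin(13/72) = 10.4021°
wrap1 = wrap2 = π + 2β = 200.8042°

wrap2=200.80_deg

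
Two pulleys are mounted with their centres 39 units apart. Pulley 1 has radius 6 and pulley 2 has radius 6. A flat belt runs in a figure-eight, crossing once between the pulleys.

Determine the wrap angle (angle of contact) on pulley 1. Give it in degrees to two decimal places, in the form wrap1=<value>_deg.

crossed belt: β = asin((r1+r2)/C) = asin(12/39) = 17.9202°
wrap1 = wrap2 = π + 2β = 215.8404°

wrap1=215.84_deg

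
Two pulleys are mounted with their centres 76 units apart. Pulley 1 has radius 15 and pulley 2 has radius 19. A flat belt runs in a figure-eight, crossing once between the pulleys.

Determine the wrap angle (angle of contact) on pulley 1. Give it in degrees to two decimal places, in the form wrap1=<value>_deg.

crossed belt: β = asin((r1+r2)/C) = asin(34/76) = 26.5750°
wrap1 = wrap2 = π + 2β = 233.1499°

wrap1=233.15_deg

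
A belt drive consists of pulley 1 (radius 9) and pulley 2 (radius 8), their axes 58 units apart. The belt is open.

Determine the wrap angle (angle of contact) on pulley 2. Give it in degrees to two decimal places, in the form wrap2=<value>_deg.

wrap2=178.02_deg

open belt: β = asin((r2−r1)/C) = asin(-1/58) = -0.9879°
wrap1 = π − 2β = 181.9758°
wrap2 = π + 2β = 178.0242°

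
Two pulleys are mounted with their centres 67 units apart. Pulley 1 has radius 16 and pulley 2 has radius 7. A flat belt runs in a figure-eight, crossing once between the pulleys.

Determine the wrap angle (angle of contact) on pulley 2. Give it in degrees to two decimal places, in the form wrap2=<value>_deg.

crossed belt: β = asin((r1+r2)/C) = asin(23/67) = 20.0771°
wrap1 = wrap2 = π + 2β = 220.1541°

wrap2=220.15_deg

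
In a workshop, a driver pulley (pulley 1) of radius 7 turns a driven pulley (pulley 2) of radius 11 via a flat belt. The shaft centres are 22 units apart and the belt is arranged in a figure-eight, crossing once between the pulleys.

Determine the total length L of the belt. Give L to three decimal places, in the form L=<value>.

crossed belt: β = asin((r1+r2)/C) = asin(18/22) = 54.9032°
wrap1 = wrap2 = π + 2β = 289.8064°
tangent length = C·cosβ = 12.6491
L = (r1+r2)·wrap + 2·C·cosβ = 18·5.0581 + 2·12.6491 = 116.3436

L=116.344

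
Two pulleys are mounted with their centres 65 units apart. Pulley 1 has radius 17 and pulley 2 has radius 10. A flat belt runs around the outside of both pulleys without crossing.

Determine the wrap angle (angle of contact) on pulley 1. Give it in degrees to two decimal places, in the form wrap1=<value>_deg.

wrap1=192.36_deg

open belt: β = asin((r2−r1)/C) = asin(-7/65) = -6.1823°
wrap1 = π − 2β = 192.3646°
wrap2 = π + 2β = 167.6354°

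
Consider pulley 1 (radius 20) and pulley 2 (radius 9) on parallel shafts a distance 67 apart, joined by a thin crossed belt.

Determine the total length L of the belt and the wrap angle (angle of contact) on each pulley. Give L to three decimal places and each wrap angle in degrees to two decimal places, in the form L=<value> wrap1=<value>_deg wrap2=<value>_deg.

crossed belt: β = asin((r1+r2)/C) = asin(29/67) = 25.6477°
wrap1 = wrap2 = π + 2β = 231.2953°
tangent length = C·cosβ = 60.3987
L = (r1+r2)·wrap + 2·C·cosβ = 29·4.0369 + 2·60.3987 = 237.8664

L=237.866 wrap1=231.30_deg wrap2=231.30_deg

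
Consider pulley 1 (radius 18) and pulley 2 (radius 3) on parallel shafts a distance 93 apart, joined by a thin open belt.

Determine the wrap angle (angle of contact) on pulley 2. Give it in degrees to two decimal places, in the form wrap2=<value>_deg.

open belt: β = asin((r2−r1)/C) = asin(-15/93) = -9.2818°
wrap1 = π − 2β = 198.5636°
wrap2 = π + 2β = 161.4364°

wrap2=161.44_deg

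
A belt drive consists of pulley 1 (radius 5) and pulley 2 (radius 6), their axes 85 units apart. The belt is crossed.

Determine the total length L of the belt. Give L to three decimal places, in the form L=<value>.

L=205.983

crossed belt: β = asin((r1+r2)/C) = asin(11/85) = 7.4356°
wrap1 = wrap2 = π + 2β = 194.8712°
tangent length = C·cosβ = 84.2852
L = (r1+r2)·wrap + 2·C·cosβ = 11·3.4011 + 2·84.2852 = 205.9830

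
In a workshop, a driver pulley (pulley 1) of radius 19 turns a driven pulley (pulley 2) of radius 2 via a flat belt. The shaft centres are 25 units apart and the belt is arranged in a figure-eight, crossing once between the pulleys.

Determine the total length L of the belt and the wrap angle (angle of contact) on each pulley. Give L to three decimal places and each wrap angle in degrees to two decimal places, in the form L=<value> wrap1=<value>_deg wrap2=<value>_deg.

crossed belt: β = asin((r1+r2)/C) = asin(21/25) = 57.1401°
wrap1 = wrap2 = π + 2β = 294.2802°
tangent length = C·cosβ = 13.5647
L = (r1+r2)·wrap + 2·C·cosβ = 21·5.1362 + 2·13.5647 = 134.9887

L=134.989 wrap1=294.28_deg wrap2=294.28_deg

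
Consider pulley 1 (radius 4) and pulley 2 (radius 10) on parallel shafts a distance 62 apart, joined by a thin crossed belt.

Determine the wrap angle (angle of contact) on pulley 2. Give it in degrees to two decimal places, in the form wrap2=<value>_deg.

crossed belt: β = asin((r1+r2)/C) = asin(14/62) = 13.0503°
wrap1 = wrap2 = π + 2β = 206.1006°

wrap2=206.10_deg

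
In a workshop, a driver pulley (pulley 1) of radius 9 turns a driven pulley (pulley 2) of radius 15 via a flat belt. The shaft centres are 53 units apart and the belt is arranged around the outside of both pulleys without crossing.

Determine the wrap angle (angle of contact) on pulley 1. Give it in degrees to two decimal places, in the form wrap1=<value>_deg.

open belt: β = asin((r2−r1)/C) = asin(6/53) = 6.5002°
wrap1 = π − 2β = 166.9995°
wrap2 = π + 2β = 193.0005°

wrap1=167.00_deg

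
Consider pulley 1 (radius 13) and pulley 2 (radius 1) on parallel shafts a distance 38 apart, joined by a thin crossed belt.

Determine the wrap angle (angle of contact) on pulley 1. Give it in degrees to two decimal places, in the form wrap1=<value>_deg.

wrap1=223.24_deg

crossed belt: β = asin((r1+r2)/C) = asin(14/38) = 21.6183°
wrap1 = wrap2 = π + 2β = 223.2365°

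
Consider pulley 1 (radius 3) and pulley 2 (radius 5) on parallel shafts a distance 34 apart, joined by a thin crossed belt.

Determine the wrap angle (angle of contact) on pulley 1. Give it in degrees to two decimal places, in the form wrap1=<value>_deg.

crossed belt: β = asin((r1+r2)/C) = asin(8/34) = 13.6090°
wrap1 = wrap2 = π + 2β = 207.2179°

wrap1=207.22_deg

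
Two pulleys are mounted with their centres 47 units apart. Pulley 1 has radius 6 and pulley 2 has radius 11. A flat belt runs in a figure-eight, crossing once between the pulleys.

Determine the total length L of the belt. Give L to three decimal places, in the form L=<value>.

L=153.626

crossed belt: β = asin((r1+r2)/C) = asin(17/47) = 21.2048°
wrap1 = wrap2 = π + 2β = 222.4095°
tangent length = C·cosβ = 43.8178
L = (r1+r2)·wrap + 2·C·cosβ = 17·3.8818 + 2·43.8178 = 153.6258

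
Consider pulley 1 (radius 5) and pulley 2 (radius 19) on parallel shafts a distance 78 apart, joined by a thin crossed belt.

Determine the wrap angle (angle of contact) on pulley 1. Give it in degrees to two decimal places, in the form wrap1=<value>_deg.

wrap1=215.84_deg

crossed belt: β = asin((r1+r2)/C) = asin(24/78) = 17.9202°
wrap1 = wrap2 = π + 2β = 215.8404°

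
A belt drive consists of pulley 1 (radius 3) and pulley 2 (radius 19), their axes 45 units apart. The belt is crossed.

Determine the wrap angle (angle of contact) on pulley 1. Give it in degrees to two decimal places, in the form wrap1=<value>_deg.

wrap1=238.54_deg

crossed belt: β = asin((r1+r2)/C) = asin(22/45) = 29.2676°
wrap1 = wrap2 = π + 2β = 238.5352°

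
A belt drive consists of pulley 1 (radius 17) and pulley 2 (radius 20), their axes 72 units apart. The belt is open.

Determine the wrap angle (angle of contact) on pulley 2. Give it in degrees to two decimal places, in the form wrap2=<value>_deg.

open belt: β = asin((r2−r1)/C) = asin(3/72) = 2.3880°
wrap1 = π − 2β = 175.2240°
wrap2 = π + 2β = 184.7760°

wrap2=184.78_deg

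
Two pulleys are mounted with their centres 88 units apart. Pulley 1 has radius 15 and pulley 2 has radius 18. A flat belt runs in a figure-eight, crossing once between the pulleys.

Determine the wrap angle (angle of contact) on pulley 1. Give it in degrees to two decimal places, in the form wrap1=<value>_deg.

crossed belt: β = asin((r1+r2)/C) = asin(33/88) = 22.0243°
wrap1 = wrap2 = π + 2β = 224.0486°

wrap1=224.05_deg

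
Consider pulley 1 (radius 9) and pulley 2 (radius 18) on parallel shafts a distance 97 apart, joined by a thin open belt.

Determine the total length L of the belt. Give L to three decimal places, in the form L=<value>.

L=279.659

open belt: β = asin((r2−r1)/C) = asin(9/97) = 5.3238°
wrap1 = π − 2β = 169.3525°
wrap2 = π + 2β = 190.6475°
tangent length = C·cosβ = 96.5816
L = r1·wrap1 + r2·wrap2 + 2·C·cosβ = 9·2.9558 + 18·3.3274 + 2·96.5816 = 279.6587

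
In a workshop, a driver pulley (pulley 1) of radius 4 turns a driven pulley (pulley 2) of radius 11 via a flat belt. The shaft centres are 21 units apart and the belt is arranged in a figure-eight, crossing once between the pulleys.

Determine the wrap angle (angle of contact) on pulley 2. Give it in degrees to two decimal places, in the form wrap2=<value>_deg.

wrap2=271.17_deg

crossed belt: β = asin((r1+r2)/C) = asin(15/21) = 45.5847°
wrap1 = wrap2 = π + 2β = 271.1694°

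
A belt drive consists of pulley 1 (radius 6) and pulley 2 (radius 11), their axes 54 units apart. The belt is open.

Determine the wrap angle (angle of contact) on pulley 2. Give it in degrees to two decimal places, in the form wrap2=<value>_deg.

wrap2=190.63_deg

open belt: β = asin((r2−r1)/C) = asin(5/54) = 5.3128°
wrap1 = π − 2β = 169.3745°
wrap2 = π + 2β = 190.6255°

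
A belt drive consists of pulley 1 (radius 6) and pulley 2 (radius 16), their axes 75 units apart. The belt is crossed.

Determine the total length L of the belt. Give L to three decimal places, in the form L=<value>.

crossed belt: β = asin((r1+r2)/C) = asin(22/75) = 17.0576°
wrap1 = wrap2 = π + 2β = 214.1152°
tangent length = C·cosβ = 71.7008
L = (r1+r2)·wrap + 2·C·cosβ = 22·3.7370 + 2·71.7008 = 225.6159

L=225.616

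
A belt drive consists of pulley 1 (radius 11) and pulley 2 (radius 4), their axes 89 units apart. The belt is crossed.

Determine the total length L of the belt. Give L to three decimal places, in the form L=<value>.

crossed belt: β = asin((r1+r2)/C) = asin(15/89) = 9.7029°
wrap1 = wrap2 = π + 2β = 199.4058°
tangent length = C·cosβ = 87.7268
L = (r1+r2)·wrap + 2·C·cosβ = 15·3.4803 + 2·87.7268 = 227.6580

L=227.658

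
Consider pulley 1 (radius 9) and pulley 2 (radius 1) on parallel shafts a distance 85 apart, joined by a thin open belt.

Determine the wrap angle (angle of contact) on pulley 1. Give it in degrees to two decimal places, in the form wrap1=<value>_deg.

open belt: β = asin((r2−r1)/C) = asin(-8/85) = -5.4005°
wrap1 = π − 2β = 190.8011°
wrap2 = π + 2β = 169.1989°

wrap1=190.80_deg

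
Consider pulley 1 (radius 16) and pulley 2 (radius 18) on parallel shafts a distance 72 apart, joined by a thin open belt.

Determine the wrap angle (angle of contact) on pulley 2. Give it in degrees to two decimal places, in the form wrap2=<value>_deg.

wrap2=183.18_deg

open belt: β = asin((r2−r1)/C) = asin(2/72) = 1.5918°
wrap1 = π − 2β = 176.8165°
wrap2 = π + 2β = 183.1835°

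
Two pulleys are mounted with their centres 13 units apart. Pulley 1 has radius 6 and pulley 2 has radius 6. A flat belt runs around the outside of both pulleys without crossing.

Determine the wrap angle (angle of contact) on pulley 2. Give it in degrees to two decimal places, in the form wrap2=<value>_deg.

open belt: β = asin((r2−r1)/C) = asin(0/13) = 0.0000°
wrap1 = π − 2β = 180.0000°
wrap2 = π + 2β = 180.0000°

wrap2=180.00_deg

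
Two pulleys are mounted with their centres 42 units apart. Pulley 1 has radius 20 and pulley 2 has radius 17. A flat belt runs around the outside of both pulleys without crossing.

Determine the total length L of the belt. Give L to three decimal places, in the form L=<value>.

L=200.453

open belt: β = asin((r2−r1)/C) = asin(-3/42) = -4.0960°
wrap1 = π − 2β = 188.1921°
wrap2 = π + 2β = 171.8079°
tangent length = C·cosβ = 41.8927
L = r1·wrap1 + r2·wrap2 + 2·C·cosβ = 20·3.2846 + 17·2.9986 + 2·41.8927 = 200.4533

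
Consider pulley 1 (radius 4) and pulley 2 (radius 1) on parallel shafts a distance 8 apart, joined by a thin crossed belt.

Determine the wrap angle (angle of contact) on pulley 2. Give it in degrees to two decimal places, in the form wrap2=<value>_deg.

wrap2=257.36_deg

crossed belt: β = asin((r1+r2)/C) = asin(5/8) = 38.6822°
wrap1 = wrap2 = π + 2β = 257.3644°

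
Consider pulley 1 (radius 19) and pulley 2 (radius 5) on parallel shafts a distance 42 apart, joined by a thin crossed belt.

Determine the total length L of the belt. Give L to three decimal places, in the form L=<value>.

L=173.529

crossed belt: β = asin((r1+r2)/C) = asin(24/42) = 34.8499°
wrap1 = wrap2 = π + 2β = 249.6998°
tangent length = C·cosβ = 34.4674
L = (r1+r2)·wrap + 2·C·cosβ = 24·4.3581 + 2·34.4674 = 173.5288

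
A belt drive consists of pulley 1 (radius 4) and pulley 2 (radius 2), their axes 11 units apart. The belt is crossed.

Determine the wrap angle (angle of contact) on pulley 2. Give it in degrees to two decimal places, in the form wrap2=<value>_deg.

crossed belt: β = asin((r1+r2)/C) = asin(6/11) = 33.0557°
wrap1 = wrap2 = π + 2β = 246.1115°

wrap2=246.11_deg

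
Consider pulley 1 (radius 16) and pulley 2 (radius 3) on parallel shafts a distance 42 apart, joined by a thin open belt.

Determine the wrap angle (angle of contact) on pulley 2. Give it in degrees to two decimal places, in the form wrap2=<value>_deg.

wrap2=143.94_deg

open belt: β = asin((r2−r1)/C) = asin(-13/42) = -18.0305°
wrap1 = π − 2β = 216.0611°
wrap2 = π + 2β = 143.9389°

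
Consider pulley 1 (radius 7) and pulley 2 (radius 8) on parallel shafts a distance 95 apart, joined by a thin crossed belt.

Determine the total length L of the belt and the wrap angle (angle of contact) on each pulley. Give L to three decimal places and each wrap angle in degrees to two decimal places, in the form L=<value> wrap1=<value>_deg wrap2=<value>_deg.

crossed belt: β = asin((r1+r2)/C) = asin(15/95) = 9.0847°
wrap1 = wrap2 = π + 2β = 198.1694°
tangent length = C·cosβ = 93.8083
L = (r1+r2)·wrap + 2·C·cosβ = 15·3.4587 + 2·93.8083 = 239.4973

L=239.497 wrap1=198.17_deg wrap2=198.17_deg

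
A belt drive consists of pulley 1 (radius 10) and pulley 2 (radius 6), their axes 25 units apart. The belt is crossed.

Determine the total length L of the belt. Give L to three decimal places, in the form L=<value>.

crossed belt: β = asin((r1+r2)/C) = asin(16/25) = 39.7918°
wrap1 = wrap2 = π + 2β = 259.5836°
tangent length = C·cosβ = 19.2094
L = (r1+r2)·wrap + 2·C·cosβ = 16·4.5306 + 2·19.2094 = 110.9082

L=110.908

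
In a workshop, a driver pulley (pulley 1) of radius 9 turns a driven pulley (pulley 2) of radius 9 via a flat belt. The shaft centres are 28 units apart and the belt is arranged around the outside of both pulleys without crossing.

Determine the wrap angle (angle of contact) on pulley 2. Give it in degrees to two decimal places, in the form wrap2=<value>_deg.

wrap2=180.00_deg

open belt: β = asin((r2−r1)/C) = asin(0/28) = 0.0000°
wrap1 = π − 2β = 180.0000°
wrap2 = π + 2β = 180.0000°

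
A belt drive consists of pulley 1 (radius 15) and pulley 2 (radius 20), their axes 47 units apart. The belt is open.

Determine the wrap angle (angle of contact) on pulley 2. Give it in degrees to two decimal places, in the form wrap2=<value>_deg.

wrap2=192.21_deg

open belt: β = asin((r2−r1)/C) = asin(5/47) = 6.1069°
wrap1 = π − 2β = 167.7863°
wrap2 = π + 2β = 192.2137°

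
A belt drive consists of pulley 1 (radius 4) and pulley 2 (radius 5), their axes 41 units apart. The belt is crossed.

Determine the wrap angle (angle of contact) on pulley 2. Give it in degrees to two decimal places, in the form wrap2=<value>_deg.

crossed belt: β = asin((r1+r2)/C) = asin(9/41) = 12.6804°
wrap1 = wrap2 = π + 2β = 205.3608°

wrap2=205.36_deg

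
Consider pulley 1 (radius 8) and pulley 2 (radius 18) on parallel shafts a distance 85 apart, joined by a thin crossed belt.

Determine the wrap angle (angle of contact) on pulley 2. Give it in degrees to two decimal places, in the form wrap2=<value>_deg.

wrap2=215.62_deg

crossed belt: β = asin((r1+r2)/C) = asin(26/85) = 17.8113°
wrap1 = wrap2 = π + 2β = 215.6225°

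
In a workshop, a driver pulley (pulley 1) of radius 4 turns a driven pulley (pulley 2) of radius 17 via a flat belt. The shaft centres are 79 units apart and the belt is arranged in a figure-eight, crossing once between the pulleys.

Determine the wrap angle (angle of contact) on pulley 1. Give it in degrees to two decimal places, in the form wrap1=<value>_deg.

wrap1=210.83_deg

crossed belt: β = asin((r1+r2)/C) = asin(21/79) = 15.4158°
wrap1 = wrap2 = π + 2β = 210.8317°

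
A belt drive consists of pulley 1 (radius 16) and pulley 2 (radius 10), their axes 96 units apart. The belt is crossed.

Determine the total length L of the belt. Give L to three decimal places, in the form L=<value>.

crossed belt: β = asin((r1+r2)/C) = asin(26/96) = 15.7139°
wrap1 = wrap2 = π + 2β = 211.4277°
tangent length = C·cosβ = 92.4121
L = (r1+r2)·wrap + 2·C·cosβ = 26·3.6901 + 2·92.4121 = 280.7671

L=280.767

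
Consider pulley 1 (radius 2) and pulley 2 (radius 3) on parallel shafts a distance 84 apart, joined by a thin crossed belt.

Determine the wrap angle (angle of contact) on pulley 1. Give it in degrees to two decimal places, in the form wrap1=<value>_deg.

wrap1=186.82_deg

crossed belt: β = asin((r1+r2)/C) = asin(5/84) = 3.4125°
wrap1 = wrap2 = π + 2β = 186.8250°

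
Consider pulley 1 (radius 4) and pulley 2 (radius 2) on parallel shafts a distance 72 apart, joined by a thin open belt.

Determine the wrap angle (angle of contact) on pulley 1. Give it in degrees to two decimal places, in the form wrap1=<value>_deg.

wrap1=183.18_deg

open belt: β = asin((r2−r1)/C) = asin(-2/72) = -1.5918°
wrap1 = π − 2β = 183.1835°
wrap2 = π + 2β = 176.8165°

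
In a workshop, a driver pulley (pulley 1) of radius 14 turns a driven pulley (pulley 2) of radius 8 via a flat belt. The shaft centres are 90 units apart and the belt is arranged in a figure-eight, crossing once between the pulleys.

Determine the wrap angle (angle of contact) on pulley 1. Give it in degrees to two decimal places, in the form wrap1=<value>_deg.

wrap1=208.30_deg

crossed belt: β = asin((r1+r2)/C) = asin(22/90) = 14.1490°
wrap1 = wrap2 = π + 2β = 208.2980°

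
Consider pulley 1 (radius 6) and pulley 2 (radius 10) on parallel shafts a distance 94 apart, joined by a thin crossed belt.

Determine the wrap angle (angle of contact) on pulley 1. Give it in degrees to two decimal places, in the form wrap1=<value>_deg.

wrap1=199.60_deg

crossed belt: β = asin((r1+r2)/C) = asin(16/94) = 9.8002°
wrap1 = wrap2 = π + 2β = 199.6004°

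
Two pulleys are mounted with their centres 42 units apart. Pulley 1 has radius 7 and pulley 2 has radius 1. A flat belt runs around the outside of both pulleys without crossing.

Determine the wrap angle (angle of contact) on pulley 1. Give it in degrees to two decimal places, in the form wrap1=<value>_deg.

wrap1=196.43_deg

open belt: β = asin((r2−r1)/C) = asin(-6/42) = -8.2132°
wrap1 = π − 2β = 196.4264°
wrap2 = π + 2β = 163.5736°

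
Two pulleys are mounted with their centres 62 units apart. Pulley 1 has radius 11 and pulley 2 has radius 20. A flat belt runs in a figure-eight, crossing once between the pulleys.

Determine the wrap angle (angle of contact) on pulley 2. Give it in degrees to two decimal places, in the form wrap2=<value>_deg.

wrap2=240.00_deg

crossed belt: β = asin((r1+r2)/C) = asin(31/62) = 30.0000°
wrap1 = wrap2 = π + 2β = 240.0000°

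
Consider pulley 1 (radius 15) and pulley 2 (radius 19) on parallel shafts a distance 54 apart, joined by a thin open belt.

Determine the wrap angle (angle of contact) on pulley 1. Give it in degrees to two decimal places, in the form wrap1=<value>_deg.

open belt: β = asin((r2−r1)/C) = asin(4/54) = 4.2480°
wrap1 = π − 2β = 171.5040°
wrap2 = π + 2β = 188.4960°

wrap1=171.50_deg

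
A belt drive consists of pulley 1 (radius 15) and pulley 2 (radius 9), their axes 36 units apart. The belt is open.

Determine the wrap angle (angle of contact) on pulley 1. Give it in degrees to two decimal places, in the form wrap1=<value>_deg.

wrap1=199.19_deg

open belt: β = asin((r2−r1)/C) = asin(-6/36) = -9.5941°
wrap1 = π − 2β = 199.1881°
wrap2 = π + 2β = 160.8119°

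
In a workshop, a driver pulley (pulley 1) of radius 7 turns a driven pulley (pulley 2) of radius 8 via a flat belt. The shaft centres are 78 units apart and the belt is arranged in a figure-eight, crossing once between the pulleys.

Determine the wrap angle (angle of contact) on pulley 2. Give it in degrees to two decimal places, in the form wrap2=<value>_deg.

wrap2=202.17_deg

crossed belt: β = asin((r1+r2)/C) = asin(15/78) = 11.0875°
wrap1 = wrap2 = π + 2β = 202.1750°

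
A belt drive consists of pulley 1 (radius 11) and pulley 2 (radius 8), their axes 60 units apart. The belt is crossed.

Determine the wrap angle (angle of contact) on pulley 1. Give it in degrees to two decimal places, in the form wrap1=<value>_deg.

crossed belt: β = asin((r1+r2)/C) = asin(19/60) = 18.4615°
wrap1 = wrap2 = π + 2β = 216.9229°

wrap1=216.92_deg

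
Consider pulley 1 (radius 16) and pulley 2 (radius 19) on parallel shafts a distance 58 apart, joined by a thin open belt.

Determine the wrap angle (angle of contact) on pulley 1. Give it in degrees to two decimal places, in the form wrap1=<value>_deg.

wrap1=174.07_deg

open belt: β = asin((r2−r1)/C) = asin(3/58) = 2.9649°
wrap1 = π − 2β = 174.0702°
wrap2 = π + 2β = 185.9298°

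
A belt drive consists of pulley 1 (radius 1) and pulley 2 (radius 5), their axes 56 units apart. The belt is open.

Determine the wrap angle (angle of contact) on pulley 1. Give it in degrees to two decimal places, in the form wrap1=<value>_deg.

open belt: β = asin((r2−r1)/C) = asin(4/56) = 4.0960°
wrap1 = π − 2β = 171.8079°
wrap2 = π + 2β = 188.1921°

wrap1=171.81_deg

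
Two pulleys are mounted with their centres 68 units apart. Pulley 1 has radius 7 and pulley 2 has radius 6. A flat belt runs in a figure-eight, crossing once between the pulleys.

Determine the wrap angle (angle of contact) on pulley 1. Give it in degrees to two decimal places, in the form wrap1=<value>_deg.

wrap1=202.04_deg

crossed belt: β = asin((r1+r2)/C) = asin(13/68) = 11.0214°
wrap1 = wrap2 = π + 2β = 202.0429°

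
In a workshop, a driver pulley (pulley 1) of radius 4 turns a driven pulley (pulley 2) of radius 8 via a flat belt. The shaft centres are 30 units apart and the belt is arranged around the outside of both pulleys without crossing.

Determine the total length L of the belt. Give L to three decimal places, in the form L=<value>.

open belt: β = asin((r2−r1)/C) = asin(4/30) = 7.6623°
wrap1 = π − 2β = 164.6755°
wrap2 = π + 2β = 195.3245°
tangent length = C·cosβ = 29.7321
L = r1·wrap1 + r2·wrap2 + 2·C·cosβ = 4·2.8741 + 8·3.4091 + 2·29.7321 = 98.2332

L=98.233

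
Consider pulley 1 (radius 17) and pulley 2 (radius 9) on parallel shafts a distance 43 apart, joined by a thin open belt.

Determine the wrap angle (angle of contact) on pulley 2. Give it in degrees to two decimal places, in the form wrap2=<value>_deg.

open belt: β = asin((r2−r1)/C) = asin(-8/43) = -10.7222°
wrap1 = π − 2β = 201.4443°
wrap2 = π + 2β = 158.5557°

wrap2=158.56_deg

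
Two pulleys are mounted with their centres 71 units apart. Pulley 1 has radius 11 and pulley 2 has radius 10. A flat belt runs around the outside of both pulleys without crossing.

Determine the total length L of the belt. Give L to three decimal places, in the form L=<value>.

open belt: β = asin((r2−r1)/C) = asin(-1/71) = -0.8070°
wrap1 = π − 2β = 181.6140°
wrap2 = π + 2β = 178.3860°
tangent length = C·cosβ = 70.9930
L = r1·wrap1 + r2·wrap2 + 2·C·cosβ = 11·3.1698 + 10·3.1134 + 2·70.9930 = 207.9875

L=207.988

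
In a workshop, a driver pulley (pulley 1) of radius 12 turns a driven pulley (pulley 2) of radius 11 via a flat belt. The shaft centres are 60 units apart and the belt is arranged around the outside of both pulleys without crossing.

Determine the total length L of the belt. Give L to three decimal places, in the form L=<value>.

open belt: β = asin((r2−r1)/C) = asin(-1/60) = -0.9550°
wrap1 = π − 2β = 181.9099°
wrap2 = π + 2β = 178.0901°
tangent length = C·cosβ = 59.9917
L = r1·wrap1 + r2·wrap2 + 2·C·cosβ = 12·3.1749 + 11·3.1083 + 2·59.9917 = 192.2733

L=192.273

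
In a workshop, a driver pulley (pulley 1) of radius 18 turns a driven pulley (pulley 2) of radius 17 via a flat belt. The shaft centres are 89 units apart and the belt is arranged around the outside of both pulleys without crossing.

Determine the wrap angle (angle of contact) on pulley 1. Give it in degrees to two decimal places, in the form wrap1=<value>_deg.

open belt: β = asin((r2−r1)/C) = asin(-1/89) = -0.6438°
wrap1 = π − 2β = 181.2876°
wrap2 = π + 2β = 178.7124°

wrap1=181.29_deg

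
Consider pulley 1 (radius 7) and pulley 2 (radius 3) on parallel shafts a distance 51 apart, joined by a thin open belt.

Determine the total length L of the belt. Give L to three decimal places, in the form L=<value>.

open belt: β = asin((r2−r1)/C) = asin(-4/51) = -4.4984°
wrap1 = π − 2β = 188.9968°
wrap2 = π + 2β = 171.0032°
tangent length = C·cosβ = 50.8429
L = r1·wrap1 + r2·wrap2 + 2·C·cosβ = 7·3.2986 + 3·2.9846 + 2·50.8429 = 133.7298

L=133.730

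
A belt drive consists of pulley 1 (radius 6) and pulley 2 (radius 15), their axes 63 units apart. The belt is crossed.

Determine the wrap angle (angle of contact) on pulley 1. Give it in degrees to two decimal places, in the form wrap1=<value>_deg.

crossed belt: β = asin((r1+r2)/C) = asin(21/63) = 19.4712°
wrap1 = wrap2 = π + 2β = 218.9424°

wrap1=218.94_deg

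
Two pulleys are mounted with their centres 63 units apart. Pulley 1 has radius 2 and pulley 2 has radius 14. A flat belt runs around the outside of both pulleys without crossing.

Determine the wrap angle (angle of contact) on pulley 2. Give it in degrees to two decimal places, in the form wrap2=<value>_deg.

wrap2=201.96_deg

open belt: β = asin((r2−r1)/C) = asin(12/63) = 10.9806°
wrap1 = π − 2β = 158.0388°
wrap2 = π + 2β = 201.9612°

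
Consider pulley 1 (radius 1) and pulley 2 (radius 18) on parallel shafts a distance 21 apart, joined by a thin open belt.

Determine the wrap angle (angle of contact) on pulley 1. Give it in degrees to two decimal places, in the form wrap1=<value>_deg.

open belt: β = asin((r2−r1)/C) = asin(17/21) = 54.0494°
wrap1 = π − 2β = 71.9011°
wrap2 = π + 2β = 288.0989°

wrap1=71.90_deg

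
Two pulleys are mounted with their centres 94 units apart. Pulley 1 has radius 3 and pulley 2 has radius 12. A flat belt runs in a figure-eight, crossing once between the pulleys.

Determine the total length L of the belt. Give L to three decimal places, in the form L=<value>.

L=237.523

crossed belt: β = asin((r1+r2)/C) = asin(15/94) = 9.1822°
wrap1 = wrap2 = π + 2β = 198.3644°
tangent length = C·cosβ = 92.7955
L = (r1+r2)·wrap + 2·C·cosβ = 15·3.4621 + 2·92.7955 = 237.5226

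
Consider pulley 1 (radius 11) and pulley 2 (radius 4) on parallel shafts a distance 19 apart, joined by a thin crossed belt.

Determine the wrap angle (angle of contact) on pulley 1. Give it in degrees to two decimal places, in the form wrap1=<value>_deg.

wrap1=284.27_deg

crossed belt: β = asin((r1+r2)/C) = asin(15/19) = 52.1364°
wrap1 = wrap2 = π + 2β = 284.2727°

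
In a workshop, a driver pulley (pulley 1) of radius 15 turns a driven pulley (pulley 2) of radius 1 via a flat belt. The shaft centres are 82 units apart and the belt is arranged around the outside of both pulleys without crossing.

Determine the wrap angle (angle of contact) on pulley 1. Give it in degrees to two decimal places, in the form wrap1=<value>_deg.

open belt: β = asin((r2−r1)/C) = asin(-14/82) = -9.8304°
wrap1 = π − 2β = 199.6607°
wrap2 = π + 2β = 160.3393°

wrap1=199.66_deg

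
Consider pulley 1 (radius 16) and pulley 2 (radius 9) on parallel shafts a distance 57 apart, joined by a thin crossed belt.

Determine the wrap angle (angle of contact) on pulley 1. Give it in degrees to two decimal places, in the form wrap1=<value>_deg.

wrap1=232.03_deg

crossed belt: β = asin((r1+r2)/C) = asin(25/57) = 26.0144°
wrap1 = wrap2 = π + 2β = 232.0287°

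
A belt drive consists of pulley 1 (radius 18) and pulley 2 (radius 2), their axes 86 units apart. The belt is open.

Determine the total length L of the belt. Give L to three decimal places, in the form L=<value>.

L=237.817

open belt: β = asin((r2−r1)/C) = asin(-16/86) = -10.7222°
wrap1 = π − 2β = 201.4443°
wrap2 = π + 2β = 158.5557°
tangent length = C·cosβ = 84.4985
L = r1·wrap1 + r2·wrap2 + 2·C·cosβ = 18·3.5159 + 2·2.7673 + 2·84.4985 = 237.8173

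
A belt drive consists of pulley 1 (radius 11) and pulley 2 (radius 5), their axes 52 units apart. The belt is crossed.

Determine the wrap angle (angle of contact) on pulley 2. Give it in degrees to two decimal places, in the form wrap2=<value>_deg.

crossed belt: β = asin((r1+r2)/C) = asin(16/52) = 17.9202°
wrap1 = wrap2 = π + 2β = 215.8404°

wrap2=215.84_deg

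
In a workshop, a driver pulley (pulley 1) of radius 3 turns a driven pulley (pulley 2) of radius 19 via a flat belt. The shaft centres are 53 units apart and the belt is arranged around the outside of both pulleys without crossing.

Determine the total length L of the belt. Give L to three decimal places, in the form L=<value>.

open belt: β = asin((r2−r1)/C) = asin(16/53) = 17.5710°
wrap1 = π − 2β = 144.8581°
wrap2 = π + 2β = 215.1419°
tangent length = C·cosβ = 50.5272
L = r1·wrap1 + r2·wrap2 + 2·C·cosβ = 3·2.5283 + 19·3.7549 + 2·50.5272 = 179.9830

L=179.983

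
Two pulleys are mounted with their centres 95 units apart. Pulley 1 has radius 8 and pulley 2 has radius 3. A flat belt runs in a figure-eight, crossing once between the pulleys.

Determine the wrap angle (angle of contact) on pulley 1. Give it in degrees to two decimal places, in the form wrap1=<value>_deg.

crossed belt: β = asin((r1+r2)/C) = asin(11/95) = 6.6492°
wrap1 = wrap2 = π + 2β = 193.2983°

wrap1=193.30_deg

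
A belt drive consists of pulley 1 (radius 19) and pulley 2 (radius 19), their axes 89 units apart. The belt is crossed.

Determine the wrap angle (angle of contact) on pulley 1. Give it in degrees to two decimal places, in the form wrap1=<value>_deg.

crossed belt: β = asin((r1+r2)/C) = asin(38/89) = 25.2752°
wrap1 = wrap2 = π + 2β = 230.5504°

wrap1=230.55_deg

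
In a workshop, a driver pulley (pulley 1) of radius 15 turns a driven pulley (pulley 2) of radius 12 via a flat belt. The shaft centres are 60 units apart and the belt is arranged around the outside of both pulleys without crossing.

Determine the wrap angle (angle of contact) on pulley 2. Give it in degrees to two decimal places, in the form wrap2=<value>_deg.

open belt: β = asin((r2−r1)/C) = asin(-3/60) = -2.8660°
wrap1 = π − 2β = 185.7320°
wrap2 = π + 2β = 174.2680°

wrap2=174.27_deg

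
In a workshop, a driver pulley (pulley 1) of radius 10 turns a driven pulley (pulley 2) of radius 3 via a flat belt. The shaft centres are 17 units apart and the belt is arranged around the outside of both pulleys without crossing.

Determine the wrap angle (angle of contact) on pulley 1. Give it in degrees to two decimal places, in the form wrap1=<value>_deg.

wrap1=228.63_deg

open belt: β = asin((r2−r1)/C) = asin(-7/17) = -24.3157°
wrap1 = π − 2β = 228.6315°
wrap2 = π + 2β = 131.3685°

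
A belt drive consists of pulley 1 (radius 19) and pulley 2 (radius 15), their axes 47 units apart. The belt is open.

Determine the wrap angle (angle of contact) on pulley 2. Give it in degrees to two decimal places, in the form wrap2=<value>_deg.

wrap2=170.24_deg

open belt: β = asin((r2−r1)/C) = asin(-4/47) = -4.8821°
wrap1 = π − 2β = 189.7643°
wrap2 = π + 2β = 170.2357°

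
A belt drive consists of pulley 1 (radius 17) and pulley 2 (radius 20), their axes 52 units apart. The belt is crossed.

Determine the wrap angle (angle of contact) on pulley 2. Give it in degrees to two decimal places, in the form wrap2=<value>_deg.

crossed belt: β = asin((r1+r2)/C) = asin(37/52) = 45.3602°
wrap1 = wrap2 = π + 2β = 270.7205°

wrap2=270.72_deg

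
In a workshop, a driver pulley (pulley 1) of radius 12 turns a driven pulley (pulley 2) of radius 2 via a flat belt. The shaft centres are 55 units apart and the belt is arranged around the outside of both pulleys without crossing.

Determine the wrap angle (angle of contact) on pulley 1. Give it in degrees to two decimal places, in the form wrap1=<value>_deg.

open belt: β = asin((r2−r1)/C) = asin(-10/55) = -10.4757°
wrap1 = π − 2β = 200.9514°
wrap2 = π + 2β = 159.0486°

wrap1=200.95_deg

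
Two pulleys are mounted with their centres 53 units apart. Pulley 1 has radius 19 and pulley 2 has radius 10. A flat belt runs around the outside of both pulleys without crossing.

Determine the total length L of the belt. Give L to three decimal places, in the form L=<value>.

open belt: β = asin((r2−r1)/C) = asin(-9/53) = -9.7768°
wrap1 = π − 2β = 199.5537°
wrap2 = π + 2β = 160.4463°
tangent length = C·cosβ = 52.2303
L = r1·wrap1 + r2·wrap2 + 2·C·cosβ = 19·3.4829 + 10·2.8003 + 2·52.2303 = 198.6382

L=198.638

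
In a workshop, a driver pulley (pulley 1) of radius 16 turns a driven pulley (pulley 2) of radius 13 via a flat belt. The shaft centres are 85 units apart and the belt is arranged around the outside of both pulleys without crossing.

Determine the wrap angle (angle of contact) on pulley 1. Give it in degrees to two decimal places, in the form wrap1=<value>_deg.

wrap1=184.05_deg

open belt: β = asin((r2−r1)/C) = asin(-3/85) = -2.0226°
wrap1 = π − 2β = 184.0452°
wrap2 = π + 2β = 175.9548°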